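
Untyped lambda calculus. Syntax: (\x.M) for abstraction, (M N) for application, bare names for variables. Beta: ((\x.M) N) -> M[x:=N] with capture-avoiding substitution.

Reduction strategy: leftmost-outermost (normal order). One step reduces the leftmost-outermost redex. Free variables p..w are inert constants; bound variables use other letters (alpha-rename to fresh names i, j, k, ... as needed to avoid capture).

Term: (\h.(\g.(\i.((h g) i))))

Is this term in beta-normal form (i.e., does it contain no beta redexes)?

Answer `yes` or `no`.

Term: (\h.(\g.(\i.((h g) i))))
No beta redexes found.

Answer: yes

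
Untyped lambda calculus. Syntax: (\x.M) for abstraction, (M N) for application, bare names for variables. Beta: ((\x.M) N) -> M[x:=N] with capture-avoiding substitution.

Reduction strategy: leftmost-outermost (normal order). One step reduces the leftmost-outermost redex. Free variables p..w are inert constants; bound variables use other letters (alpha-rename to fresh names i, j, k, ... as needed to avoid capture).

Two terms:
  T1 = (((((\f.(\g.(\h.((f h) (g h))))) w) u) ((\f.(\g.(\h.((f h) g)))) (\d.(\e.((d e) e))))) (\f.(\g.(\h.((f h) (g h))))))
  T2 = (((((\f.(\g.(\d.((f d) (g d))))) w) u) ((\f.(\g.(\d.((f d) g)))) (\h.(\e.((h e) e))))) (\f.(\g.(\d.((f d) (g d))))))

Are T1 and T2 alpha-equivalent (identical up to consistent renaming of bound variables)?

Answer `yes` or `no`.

Term 1: (((((\f.(\g.(\h.((f h) (g h))))) w) u) ((\f.(\g.(\h.((f h) g)))) (\d.(\e.((d e) e))))) (\f.(\g.(\h.((f h) (g h))))))
Term 2: (((((\f.(\g.(\d.((f d) (g d))))) w) u) ((\f.(\g.(\d.((f d) g)))) (\h.(\e.((h e) e))))) (\f.(\g.(\d.((f d) (g d))))))
Alpha-equivalence: compare structure up to binder renaming.
Result: True

Answer: yes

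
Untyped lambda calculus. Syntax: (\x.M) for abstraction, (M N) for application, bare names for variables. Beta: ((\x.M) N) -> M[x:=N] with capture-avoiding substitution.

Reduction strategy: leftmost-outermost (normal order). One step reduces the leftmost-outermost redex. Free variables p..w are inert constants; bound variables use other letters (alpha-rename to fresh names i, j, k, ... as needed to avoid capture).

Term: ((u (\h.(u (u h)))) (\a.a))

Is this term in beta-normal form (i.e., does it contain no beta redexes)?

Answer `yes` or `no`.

Answer: yes

Derivation:
Term: ((u (\h.(u (u h)))) (\a.a))
No beta redexes found.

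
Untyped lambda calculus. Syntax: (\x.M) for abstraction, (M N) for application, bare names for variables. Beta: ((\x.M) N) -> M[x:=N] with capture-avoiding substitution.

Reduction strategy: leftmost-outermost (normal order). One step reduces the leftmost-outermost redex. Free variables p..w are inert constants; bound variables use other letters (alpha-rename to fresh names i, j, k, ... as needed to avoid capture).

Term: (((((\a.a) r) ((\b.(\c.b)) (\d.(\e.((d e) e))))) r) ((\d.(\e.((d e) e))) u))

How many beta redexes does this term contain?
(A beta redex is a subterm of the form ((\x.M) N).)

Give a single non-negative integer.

Term: (((((\a.a) r) ((\b.(\c.b)) (\d.(\e.((d e) e))))) r) ((\d.(\e.((d e) e))) u))
  Redex: ((\a.a) r)
  Redex: ((\b.(\c.b)) (\d.(\e.((d e) e))))
  Redex: ((\d.(\e.((d e) e))) u)
Total redexes: 3

Answer: 3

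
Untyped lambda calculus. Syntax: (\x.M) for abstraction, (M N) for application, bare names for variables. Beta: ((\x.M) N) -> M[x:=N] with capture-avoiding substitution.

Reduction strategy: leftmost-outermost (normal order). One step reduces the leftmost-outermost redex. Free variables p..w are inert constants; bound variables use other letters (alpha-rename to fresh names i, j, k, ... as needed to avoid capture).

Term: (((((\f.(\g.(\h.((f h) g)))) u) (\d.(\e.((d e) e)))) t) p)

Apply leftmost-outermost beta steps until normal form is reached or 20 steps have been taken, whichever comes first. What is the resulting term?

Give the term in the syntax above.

Answer: (((u t) (\d.(\e.((d e) e)))) p)

Derivation:
Step 0: (((((\f.(\g.(\h.((f h) g)))) u) (\d.(\e.((d e) e)))) t) p)
Step 1: ((((\g.(\h.((u h) g))) (\d.(\e.((d e) e)))) t) p)
Step 2: (((\h.((u h) (\d.(\e.((d e) e))))) t) p)
Step 3: (((u t) (\d.(\e.((d e) e)))) p)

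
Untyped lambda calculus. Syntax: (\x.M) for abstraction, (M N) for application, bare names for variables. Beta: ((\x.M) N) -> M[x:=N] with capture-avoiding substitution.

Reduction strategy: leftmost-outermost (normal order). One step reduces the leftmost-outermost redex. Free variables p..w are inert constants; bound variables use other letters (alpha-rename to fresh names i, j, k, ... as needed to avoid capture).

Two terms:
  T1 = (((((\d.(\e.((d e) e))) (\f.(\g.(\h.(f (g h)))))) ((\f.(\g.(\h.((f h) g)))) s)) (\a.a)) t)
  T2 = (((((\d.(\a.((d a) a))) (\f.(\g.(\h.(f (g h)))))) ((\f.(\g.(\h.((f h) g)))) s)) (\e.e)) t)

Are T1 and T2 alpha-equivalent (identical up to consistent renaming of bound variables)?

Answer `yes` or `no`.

Term 1: (((((\d.(\e.((d e) e))) (\f.(\g.(\h.(f (g h)))))) ((\f.(\g.(\h.((f h) g)))) s)) (\a.a)) t)
Term 2: (((((\d.(\a.((d a) a))) (\f.(\g.(\h.(f (g h)))))) ((\f.(\g.(\h.((f h) g)))) s)) (\e.e)) t)
Alpha-equivalence: compare structure up to binder renaming.
Result: True

Answer: yes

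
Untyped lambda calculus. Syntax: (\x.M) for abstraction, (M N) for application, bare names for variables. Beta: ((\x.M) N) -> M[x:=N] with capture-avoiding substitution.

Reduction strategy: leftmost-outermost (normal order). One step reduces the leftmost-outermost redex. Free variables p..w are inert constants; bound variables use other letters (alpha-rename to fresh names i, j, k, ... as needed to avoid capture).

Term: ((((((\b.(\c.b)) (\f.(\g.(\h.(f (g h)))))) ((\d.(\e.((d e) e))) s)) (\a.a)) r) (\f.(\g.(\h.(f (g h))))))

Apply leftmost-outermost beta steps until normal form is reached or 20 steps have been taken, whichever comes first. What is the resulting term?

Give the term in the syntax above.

Answer: (r (\f.(\g.(\h.(f (g h))))))

Derivation:
Step 0: ((((((\b.(\c.b)) (\f.(\g.(\h.(f (g h)))))) ((\d.(\e.((d e) e))) s)) (\a.a)) r) (\f.(\g.(\h.(f (g h))))))
Step 1: (((((\c.(\f.(\g.(\h.(f (g h)))))) ((\d.(\e.((d e) e))) s)) (\a.a)) r) (\f.(\g.(\h.(f (g h))))))
Step 2: ((((\f.(\g.(\h.(f (g h))))) (\a.a)) r) (\f.(\g.(\h.(f (g h))))))
Step 3: (((\g.(\h.((\a.a) (g h)))) r) (\f.(\g.(\h.(f (g h))))))
Step 4: ((\h.((\a.a) (r h))) (\f.(\g.(\h.(f (g h))))))
Step 5: ((\a.a) (r (\f.(\g.(\h.(f (g h)))))))
Step 6: (r (\f.(\g.(\h.(f (g h))))))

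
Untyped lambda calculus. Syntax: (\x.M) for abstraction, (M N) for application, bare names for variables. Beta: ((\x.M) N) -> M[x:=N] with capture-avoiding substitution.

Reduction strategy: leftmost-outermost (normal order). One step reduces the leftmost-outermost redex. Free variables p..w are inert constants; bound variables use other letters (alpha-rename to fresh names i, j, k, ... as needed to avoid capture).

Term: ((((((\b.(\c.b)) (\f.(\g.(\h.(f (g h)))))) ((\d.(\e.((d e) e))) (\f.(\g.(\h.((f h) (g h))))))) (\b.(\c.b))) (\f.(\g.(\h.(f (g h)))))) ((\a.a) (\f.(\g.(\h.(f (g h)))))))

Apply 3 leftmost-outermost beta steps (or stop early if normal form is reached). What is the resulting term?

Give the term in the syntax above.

Answer: (((\g.(\h.((\b.(\c.b)) (g h)))) (\f.(\g.(\h.(f (g h)))))) ((\a.a) (\f.(\g.(\h.(f (g h)))))))

Derivation:
Step 0: ((((((\b.(\c.b)) (\f.(\g.(\h.(f (g h)))))) ((\d.(\e.((d e) e))) (\f.(\g.(\h.((f h) (g h))))))) (\b.(\c.b))) (\f.(\g.(\h.(f (g h)))))) ((\a.a) (\f.(\g.(\h.(f (g h)))))))
Step 1: (((((\c.(\f.(\g.(\h.(f (g h)))))) ((\d.(\e.((d e) e))) (\f.(\g.(\h.((f h) (g h))))))) (\b.(\c.b))) (\f.(\g.(\h.(f (g h)))))) ((\a.a) (\f.(\g.(\h.(f (g h)))))))
Step 2: ((((\f.(\g.(\h.(f (g h))))) (\b.(\c.b))) (\f.(\g.(\h.(f (g h)))))) ((\a.a) (\f.(\g.(\h.(f (g h)))))))
Step 3: (((\g.(\h.((\b.(\c.b)) (g h)))) (\f.(\g.(\h.(f (g h)))))) ((\a.a) (\f.(\g.(\h.(f (g h)))))))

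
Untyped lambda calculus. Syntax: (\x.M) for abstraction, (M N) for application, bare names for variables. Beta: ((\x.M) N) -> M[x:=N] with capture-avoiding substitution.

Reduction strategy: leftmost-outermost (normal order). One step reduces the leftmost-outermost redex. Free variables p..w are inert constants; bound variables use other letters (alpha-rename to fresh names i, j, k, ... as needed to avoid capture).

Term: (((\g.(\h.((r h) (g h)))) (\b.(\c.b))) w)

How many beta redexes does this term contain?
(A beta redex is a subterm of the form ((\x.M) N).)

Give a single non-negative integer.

Term: (((\g.(\h.((r h) (g h)))) (\b.(\c.b))) w)
  Redex: ((\g.(\h.((r h) (g h)))) (\b.(\c.b)))
Total redexes: 1

Answer: 1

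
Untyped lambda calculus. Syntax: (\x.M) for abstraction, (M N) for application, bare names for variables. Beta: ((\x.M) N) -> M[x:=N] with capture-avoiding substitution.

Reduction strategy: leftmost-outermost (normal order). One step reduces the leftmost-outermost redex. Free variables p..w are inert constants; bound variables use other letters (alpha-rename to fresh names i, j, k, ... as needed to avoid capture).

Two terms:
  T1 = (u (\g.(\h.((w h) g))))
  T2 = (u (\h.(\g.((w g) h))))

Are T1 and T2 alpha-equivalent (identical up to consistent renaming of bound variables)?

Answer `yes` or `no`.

Answer: yes

Derivation:
Term 1: (u (\g.(\h.((w h) g))))
Term 2: (u (\h.(\g.((w g) h))))
Alpha-equivalence: compare structure up to binder renaming.
Result: True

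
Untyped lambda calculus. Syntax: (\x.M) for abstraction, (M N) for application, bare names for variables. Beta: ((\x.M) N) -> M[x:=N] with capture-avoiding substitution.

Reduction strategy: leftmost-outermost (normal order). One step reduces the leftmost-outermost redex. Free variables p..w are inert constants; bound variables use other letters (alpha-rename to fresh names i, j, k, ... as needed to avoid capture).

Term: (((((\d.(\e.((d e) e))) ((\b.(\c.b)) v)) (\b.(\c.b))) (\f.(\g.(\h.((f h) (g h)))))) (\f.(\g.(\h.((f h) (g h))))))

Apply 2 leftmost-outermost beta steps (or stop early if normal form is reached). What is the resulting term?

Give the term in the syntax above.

Answer: ((((((\b.(\c.b)) v) (\b.(\c.b))) (\b.(\c.b))) (\f.(\g.(\h.((f h) (g h)))))) (\f.(\g.(\h.((f h) (g h))))))

Derivation:
Step 0: (((((\d.(\e.((d e) e))) ((\b.(\c.b)) v)) (\b.(\c.b))) (\f.(\g.(\h.((f h) (g h)))))) (\f.(\g.(\h.((f h) (g h))))))
Step 1: ((((\e.((((\b.(\c.b)) v) e) e)) (\b.(\c.b))) (\f.(\g.(\h.((f h) (g h)))))) (\f.(\g.(\h.((f h) (g h))))))
Step 2: ((((((\b.(\c.b)) v) (\b.(\c.b))) (\b.(\c.b))) (\f.(\g.(\h.((f h) (g h)))))) (\f.(\g.(\h.((f h) (g h))))))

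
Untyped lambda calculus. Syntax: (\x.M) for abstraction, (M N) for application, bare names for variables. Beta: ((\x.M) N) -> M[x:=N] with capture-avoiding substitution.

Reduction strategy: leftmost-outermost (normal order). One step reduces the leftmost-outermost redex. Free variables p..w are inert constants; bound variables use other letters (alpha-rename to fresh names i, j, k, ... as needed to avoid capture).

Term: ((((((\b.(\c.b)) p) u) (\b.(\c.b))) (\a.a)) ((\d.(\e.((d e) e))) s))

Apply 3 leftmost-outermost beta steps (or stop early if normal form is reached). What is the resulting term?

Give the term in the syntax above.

Step 0: ((((((\b.(\c.b)) p) u) (\b.(\c.b))) (\a.a)) ((\d.(\e.((d e) e))) s))
Step 1: (((((\c.p) u) (\b.(\c.b))) (\a.a)) ((\d.(\e.((d e) e))) s))
Step 2: (((p (\b.(\c.b))) (\a.a)) ((\d.(\e.((d e) e))) s))
Step 3: (((p (\b.(\c.b))) (\a.a)) (\e.((s e) e)))

Answer: (((p (\b.(\c.b))) (\a.a)) (\e.((s e) e)))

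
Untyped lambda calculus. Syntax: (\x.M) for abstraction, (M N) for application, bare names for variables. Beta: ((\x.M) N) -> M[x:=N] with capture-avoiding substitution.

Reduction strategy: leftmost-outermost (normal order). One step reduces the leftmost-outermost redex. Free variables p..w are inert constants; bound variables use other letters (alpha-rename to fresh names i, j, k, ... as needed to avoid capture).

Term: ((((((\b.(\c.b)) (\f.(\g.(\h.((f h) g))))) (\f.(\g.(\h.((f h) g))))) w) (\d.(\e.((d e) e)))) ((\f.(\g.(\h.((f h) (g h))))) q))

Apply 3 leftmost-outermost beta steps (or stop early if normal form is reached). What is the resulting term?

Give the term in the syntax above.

Step 0: ((((((\b.(\c.b)) (\f.(\g.(\h.((f h) g))))) (\f.(\g.(\h.((f h) g))))) w) (\d.(\e.((d e) e)))) ((\f.(\g.(\h.((f h) (g h))))) q))
Step 1: (((((\c.(\f.(\g.(\h.((f h) g))))) (\f.(\g.(\h.((f h) g))))) w) (\d.(\e.((d e) e)))) ((\f.(\g.(\h.((f h) (g h))))) q))
Step 2: ((((\f.(\g.(\h.((f h) g)))) w) (\d.(\e.((d e) e)))) ((\f.(\g.(\h.((f h) (g h))))) q))
Step 3: (((\g.(\h.((w h) g))) (\d.(\e.((d e) e)))) ((\f.(\g.(\h.((f h) (g h))))) q))

Answer: (((\g.(\h.((w h) g))) (\d.(\e.((d e) e)))) ((\f.(\g.(\h.((f h) (g h))))) q))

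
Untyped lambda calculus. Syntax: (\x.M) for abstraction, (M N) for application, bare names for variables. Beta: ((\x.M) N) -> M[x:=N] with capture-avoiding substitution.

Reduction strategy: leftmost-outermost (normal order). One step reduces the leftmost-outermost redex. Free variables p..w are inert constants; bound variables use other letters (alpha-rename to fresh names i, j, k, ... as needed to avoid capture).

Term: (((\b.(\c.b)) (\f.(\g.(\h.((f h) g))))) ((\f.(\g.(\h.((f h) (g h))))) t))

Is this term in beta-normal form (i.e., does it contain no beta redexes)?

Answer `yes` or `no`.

Answer: no

Derivation:
Term: (((\b.(\c.b)) (\f.(\g.(\h.((f h) g))))) ((\f.(\g.(\h.((f h) (g h))))) t))
Found 2 beta redex(es).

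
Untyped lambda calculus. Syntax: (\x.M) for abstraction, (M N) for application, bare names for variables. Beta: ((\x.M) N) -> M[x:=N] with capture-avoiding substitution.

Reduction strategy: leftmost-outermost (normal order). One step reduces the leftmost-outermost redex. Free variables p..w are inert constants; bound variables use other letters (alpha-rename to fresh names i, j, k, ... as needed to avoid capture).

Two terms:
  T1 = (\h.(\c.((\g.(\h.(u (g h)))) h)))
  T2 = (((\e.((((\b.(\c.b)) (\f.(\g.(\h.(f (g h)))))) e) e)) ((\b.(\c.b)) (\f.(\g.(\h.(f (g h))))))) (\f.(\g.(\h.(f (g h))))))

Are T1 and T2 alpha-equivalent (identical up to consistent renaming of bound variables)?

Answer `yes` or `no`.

Answer: no

Derivation:
Term 1: (\h.(\c.((\g.(\h.(u (g h)))) h)))
Term 2: (((\e.((((\b.(\c.b)) (\f.(\g.(\h.(f (g h)))))) e) e)) ((\b.(\c.b)) (\f.(\g.(\h.(f (g h))))))) (\f.(\g.(\h.(f (g h))))))
Alpha-equivalence: compare structure up to binder renaming.
Result: False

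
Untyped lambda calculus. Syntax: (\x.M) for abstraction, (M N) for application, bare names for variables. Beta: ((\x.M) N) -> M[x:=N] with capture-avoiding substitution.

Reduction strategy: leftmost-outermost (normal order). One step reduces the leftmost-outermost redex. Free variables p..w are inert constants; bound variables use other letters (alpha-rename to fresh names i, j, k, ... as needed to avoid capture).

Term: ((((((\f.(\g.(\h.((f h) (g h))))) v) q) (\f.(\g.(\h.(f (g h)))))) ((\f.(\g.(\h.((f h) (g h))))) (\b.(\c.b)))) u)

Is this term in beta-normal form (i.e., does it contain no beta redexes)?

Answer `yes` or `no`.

Term: ((((((\f.(\g.(\h.((f h) (g h))))) v) q) (\f.(\g.(\h.(f (g h)))))) ((\f.(\g.(\h.((f h) (g h))))) (\b.(\c.b)))) u)
Found 2 beta redex(es).

Answer: no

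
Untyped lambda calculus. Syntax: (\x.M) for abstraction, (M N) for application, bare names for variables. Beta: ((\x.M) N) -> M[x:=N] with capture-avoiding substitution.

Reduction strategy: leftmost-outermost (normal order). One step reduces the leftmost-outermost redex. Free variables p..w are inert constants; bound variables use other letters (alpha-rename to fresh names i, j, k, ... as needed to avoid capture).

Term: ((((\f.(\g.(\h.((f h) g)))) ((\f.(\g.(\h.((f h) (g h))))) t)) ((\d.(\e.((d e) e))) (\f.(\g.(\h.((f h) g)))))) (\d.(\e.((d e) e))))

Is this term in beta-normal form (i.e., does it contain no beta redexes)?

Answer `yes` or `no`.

Term: ((((\f.(\g.(\h.((f h) g)))) ((\f.(\g.(\h.((f h) (g h))))) t)) ((\d.(\e.((d e) e))) (\f.(\g.(\h.((f h) g)))))) (\d.(\e.((d e) e))))
Found 3 beta redex(es).

Answer: no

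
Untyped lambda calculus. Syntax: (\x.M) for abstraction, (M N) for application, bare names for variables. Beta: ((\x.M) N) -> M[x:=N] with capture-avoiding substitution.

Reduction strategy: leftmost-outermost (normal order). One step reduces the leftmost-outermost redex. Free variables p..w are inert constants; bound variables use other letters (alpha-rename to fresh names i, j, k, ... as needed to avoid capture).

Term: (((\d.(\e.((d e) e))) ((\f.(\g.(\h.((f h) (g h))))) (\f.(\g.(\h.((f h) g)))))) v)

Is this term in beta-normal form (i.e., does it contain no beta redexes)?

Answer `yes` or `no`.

Answer: no

Derivation:
Term: (((\d.(\e.((d e) e))) ((\f.(\g.(\h.((f h) (g h))))) (\f.(\g.(\h.((f h) g)))))) v)
Found 2 beta redex(es).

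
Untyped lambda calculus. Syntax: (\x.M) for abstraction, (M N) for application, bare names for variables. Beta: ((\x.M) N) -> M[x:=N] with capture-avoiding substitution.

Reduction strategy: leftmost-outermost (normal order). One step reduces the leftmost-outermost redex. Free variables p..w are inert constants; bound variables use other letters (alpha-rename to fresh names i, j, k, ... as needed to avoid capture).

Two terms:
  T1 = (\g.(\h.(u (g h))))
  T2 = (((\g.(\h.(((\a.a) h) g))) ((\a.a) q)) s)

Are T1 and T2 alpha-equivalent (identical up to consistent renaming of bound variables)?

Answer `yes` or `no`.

Term 1: (\g.(\h.(u (g h))))
Term 2: (((\g.(\h.(((\a.a) h) g))) ((\a.a) q)) s)
Alpha-equivalence: compare structure up to binder renaming.
Result: False

Answer: no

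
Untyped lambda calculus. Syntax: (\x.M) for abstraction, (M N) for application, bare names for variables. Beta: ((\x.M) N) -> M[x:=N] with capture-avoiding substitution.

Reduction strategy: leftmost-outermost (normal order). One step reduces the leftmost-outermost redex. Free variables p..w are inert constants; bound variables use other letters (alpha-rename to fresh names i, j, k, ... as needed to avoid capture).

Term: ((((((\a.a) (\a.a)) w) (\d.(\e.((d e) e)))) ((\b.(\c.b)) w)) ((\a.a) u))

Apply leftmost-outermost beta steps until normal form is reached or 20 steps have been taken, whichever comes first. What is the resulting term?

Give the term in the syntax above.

Step 0: ((((((\a.a) (\a.a)) w) (\d.(\e.((d e) e)))) ((\b.(\c.b)) w)) ((\a.a) u))
Step 1: (((((\a.a) w) (\d.(\e.((d e) e)))) ((\b.(\c.b)) w)) ((\a.a) u))
Step 2: (((w (\d.(\e.((d e) e)))) ((\b.(\c.b)) w)) ((\a.a) u))
Step 3: (((w (\d.(\e.((d e) e)))) (\c.w)) ((\a.a) u))
Step 4: (((w (\d.(\e.((d e) e)))) (\c.w)) u)

Answer: (((w (\d.(\e.((d e) e)))) (\c.w)) u)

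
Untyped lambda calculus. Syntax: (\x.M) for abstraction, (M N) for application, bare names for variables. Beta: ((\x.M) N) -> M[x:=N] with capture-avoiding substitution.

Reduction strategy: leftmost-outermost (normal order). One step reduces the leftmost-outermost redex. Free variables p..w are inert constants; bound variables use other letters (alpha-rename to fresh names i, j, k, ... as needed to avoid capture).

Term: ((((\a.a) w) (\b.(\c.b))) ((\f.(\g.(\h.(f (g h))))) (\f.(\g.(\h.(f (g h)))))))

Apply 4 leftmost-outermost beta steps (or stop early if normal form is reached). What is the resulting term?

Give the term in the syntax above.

Step 0: ((((\a.a) w) (\b.(\c.b))) ((\f.(\g.(\h.(f (g h))))) (\f.(\g.(\h.(f (g h)))))))
Step 1: ((w (\b.(\c.b))) ((\f.(\g.(\h.(f (g h))))) (\f.(\g.(\h.(f (g h)))))))
Step 2: ((w (\b.(\c.b))) (\g.(\h.((\f.(\g.(\h.(f (g h))))) (g h)))))
Step 3: ((w (\b.(\c.b))) (\g.(\h.(\i.(\j.((g h) (i j)))))))
Step 4: (normal form reached)

Answer: ((w (\b.(\c.b))) (\g.(\h.(\i.(\j.((g h) (i j)))))))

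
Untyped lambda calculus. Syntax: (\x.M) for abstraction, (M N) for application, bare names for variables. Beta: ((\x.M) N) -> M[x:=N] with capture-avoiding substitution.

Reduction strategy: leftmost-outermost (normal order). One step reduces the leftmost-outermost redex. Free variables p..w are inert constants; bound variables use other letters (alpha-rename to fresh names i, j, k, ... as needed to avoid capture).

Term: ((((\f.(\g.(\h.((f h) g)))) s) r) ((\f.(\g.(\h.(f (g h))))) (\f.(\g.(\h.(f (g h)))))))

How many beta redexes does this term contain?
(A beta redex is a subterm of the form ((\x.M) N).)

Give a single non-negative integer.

Answer: 2

Derivation:
Term: ((((\f.(\g.(\h.((f h) g)))) s) r) ((\f.(\g.(\h.(f (g h))))) (\f.(\g.(\h.(f (g h)))))))
  Redex: ((\f.(\g.(\h.((f h) g)))) s)
  Redex: ((\f.(\g.(\h.(f (g h))))) (\f.(\g.(\h.(f (g h))))))
Total redexes: 2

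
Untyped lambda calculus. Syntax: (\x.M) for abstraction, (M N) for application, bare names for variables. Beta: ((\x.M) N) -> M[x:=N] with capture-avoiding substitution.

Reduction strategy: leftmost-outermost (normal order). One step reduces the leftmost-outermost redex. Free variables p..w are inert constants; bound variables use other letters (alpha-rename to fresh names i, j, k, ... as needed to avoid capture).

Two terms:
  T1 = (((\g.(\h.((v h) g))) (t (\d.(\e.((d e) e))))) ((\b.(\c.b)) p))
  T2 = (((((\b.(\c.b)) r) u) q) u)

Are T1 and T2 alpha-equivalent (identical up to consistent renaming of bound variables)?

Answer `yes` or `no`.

Term 1: (((\g.(\h.((v h) g))) (t (\d.(\e.((d e) e))))) ((\b.(\c.b)) p))
Term 2: (((((\b.(\c.b)) r) u) q) u)
Alpha-equivalence: compare structure up to binder renaming.
Result: False

Answer: no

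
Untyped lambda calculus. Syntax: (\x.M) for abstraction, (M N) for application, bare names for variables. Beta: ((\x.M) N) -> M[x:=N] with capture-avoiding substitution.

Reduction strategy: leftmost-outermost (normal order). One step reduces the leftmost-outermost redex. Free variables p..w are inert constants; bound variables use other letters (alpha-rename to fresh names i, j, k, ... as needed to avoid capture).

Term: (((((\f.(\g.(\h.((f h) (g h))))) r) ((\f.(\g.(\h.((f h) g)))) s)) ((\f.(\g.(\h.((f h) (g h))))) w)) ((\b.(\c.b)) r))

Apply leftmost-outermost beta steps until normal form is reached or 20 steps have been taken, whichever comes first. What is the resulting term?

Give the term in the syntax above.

Answer: (((r (\g.(\h.((w h) (g h))))) (\h.((s h) (\g.(\h.((w h) (g h))))))) (\c.r))

Derivation:
Step 0: (((((\f.(\g.(\h.((f h) (g h))))) r) ((\f.(\g.(\h.((f h) g)))) s)) ((\f.(\g.(\h.((f h) (g h))))) w)) ((\b.(\c.b)) r))
Step 1: ((((\g.(\h.((r h) (g h)))) ((\f.(\g.(\h.((f h) g)))) s)) ((\f.(\g.(\h.((f h) (g h))))) w)) ((\b.(\c.b)) r))
Step 2: (((\h.((r h) (((\f.(\g.(\h.((f h) g)))) s) h))) ((\f.(\g.(\h.((f h) (g h))))) w)) ((\b.(\c.b)) r))
Step 3: (((r ((\f.(\g.(\h.((f h) (g h))))) w)) (((\f.(\g.(\h.((f h) g)))) s) ((\f.(\g.(\h.((f h) (g h))))) w))) ((\b.(\c.b)) r))
Step 4: (((r (\g.(\h.((w h) (g h))))) (((\f.(\g.(\h.((f h) g)))) s) ((\f.(\g.(\h.((f h) (g h))))) w))) ((\b.(\c.b)) r))
Step 5: (((r (\g.(\h.((w h) (g h))))) ((\g.(\h.((s h) g))) ((\f.(\g.(\h.((f h) (g h))))) w))) ((\b.(\c.b)) r))
Step 6: (((r (\g.(\h.((w h) (g h))))) (\h.((s h) ((\f.(\g.(\h.((f h) (g h))))) w)))) ((\b.(\c.b)) r))
Step 7: (((r (\g.(\h.((w h) (g h))))) (\h.((s h) (\g.(\h.((w h) (g h))))))) ((\b.(\c.b)) r))
Step 8: (((r (\g.(\h.((w h) (g h))))) (\h.((s h) (\g.(\h.((w h) (g h))))))) (\c.r))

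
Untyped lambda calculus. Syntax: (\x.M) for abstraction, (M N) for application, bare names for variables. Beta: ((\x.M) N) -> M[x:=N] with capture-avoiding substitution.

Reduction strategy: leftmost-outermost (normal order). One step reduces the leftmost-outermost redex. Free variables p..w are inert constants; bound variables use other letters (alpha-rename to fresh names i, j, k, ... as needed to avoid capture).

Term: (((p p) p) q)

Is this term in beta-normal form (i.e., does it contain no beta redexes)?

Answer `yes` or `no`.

Answer: yes

Derivation:
Term: (((p p) p) q)
No beta redexes found.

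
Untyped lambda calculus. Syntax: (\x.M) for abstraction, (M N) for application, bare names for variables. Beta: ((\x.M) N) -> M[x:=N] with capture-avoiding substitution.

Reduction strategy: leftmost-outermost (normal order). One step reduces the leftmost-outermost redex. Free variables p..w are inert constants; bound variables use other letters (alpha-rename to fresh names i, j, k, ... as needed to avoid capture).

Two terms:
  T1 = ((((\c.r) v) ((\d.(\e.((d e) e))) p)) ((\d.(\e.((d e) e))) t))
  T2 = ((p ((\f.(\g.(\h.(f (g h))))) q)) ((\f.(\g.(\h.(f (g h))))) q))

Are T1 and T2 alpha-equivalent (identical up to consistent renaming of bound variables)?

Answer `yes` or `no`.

Term 1: ((((\c.r) v) ((\d.(\e.((d e) e))) p)) ((\d.(\e.((d e) e))) t))
Term 2: ((p ((\f.(\g.(\h.(f (g h))))) q)) ((\f.(\g.(\h.(f (g h))))) q))
Alpha-equivalence: compare structure up to binder renaming.
Result: False

Answer: no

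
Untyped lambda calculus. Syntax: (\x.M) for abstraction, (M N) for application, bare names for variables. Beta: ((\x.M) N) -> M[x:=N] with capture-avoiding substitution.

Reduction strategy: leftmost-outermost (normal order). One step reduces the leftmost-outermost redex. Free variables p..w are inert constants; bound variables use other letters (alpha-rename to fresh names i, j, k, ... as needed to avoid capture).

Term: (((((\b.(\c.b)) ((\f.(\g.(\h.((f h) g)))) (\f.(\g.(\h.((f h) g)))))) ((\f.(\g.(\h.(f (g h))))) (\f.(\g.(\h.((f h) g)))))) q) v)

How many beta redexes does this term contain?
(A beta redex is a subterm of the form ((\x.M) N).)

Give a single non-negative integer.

Answer: 3

Derivation:
Term: (((((\b.(\c.b)) ((\f.(\g.(\h.((f h) g)))) (\f.(\g.(\h.((f h) g)))))) ((\f.(\g.(\h.(f (g h))))) (\f.(\g.(\h.((f h) g)))))) q) v)
  Redex: ((\b.(\c.b)) ((\f.(\g.(\h.((f h) g)))) (\f.(\g.(\h.((f h) g))))))
  Redex: ((\f.(\g.(\h.((f h) g)))) (\f.(\g.(\h.((f h) g)))))
  Redex: ((\f.(\g.(\h.(f (g h))))) (\f.(\g.(\h.((f h) g)))))
Total redexes: 3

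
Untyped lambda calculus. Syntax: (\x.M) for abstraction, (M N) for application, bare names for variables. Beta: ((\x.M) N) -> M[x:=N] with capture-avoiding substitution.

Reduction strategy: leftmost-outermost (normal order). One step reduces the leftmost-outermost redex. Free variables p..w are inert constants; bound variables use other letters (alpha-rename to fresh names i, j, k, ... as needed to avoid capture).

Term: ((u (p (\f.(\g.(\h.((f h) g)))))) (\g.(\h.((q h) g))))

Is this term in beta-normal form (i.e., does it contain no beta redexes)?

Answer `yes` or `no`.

Term: ((u (p (\f.(\g.(\h.((f h) g)))))) (\g.(\h.((q h) g))))
No beta redexes found.

Answer: yes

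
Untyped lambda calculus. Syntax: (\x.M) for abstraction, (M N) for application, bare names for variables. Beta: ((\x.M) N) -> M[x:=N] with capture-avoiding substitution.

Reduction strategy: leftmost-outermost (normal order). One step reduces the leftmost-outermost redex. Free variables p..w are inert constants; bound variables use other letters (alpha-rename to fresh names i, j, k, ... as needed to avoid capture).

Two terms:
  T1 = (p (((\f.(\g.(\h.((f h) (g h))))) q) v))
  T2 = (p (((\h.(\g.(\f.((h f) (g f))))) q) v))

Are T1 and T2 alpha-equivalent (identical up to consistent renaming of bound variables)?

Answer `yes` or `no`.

Answer: yes

Derivation:
Term 1: (p (((\f.(\g.(\h.((f h) (g h))))) q) v))
Term 2: (p (((\h.(\g.(\f.((h f) (g f))))) q) v))
Alpha-equivalence: compare structure up to binder renaming.
Result: True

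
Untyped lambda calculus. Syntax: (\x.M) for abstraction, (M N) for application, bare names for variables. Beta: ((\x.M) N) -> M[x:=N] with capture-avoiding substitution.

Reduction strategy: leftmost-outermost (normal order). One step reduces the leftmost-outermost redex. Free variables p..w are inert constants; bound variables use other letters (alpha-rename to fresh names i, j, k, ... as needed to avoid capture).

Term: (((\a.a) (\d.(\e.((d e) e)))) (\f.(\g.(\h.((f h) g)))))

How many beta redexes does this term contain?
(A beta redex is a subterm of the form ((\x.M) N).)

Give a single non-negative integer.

Term: (((\a.a) (\d.(\e.((d e) e)))) (\f.(\g.(\h.((f h) g)))))
  Redex: ((\a.a) (\d.(\e.((d e) e))))
Total redexes: 1

Answer: 1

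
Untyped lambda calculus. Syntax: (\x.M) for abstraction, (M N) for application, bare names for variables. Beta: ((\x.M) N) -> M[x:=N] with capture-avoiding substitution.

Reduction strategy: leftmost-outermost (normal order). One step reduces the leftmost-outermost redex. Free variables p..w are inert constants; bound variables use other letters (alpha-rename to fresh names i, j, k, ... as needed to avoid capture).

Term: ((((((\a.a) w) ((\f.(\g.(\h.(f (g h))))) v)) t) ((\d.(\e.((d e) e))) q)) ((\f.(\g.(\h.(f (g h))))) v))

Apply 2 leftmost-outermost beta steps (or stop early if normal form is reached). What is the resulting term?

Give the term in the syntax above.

Step 0: ((((((\a.a) w) ((\f.(\g.(\h.(f (g h))))) v)) t) ((\d.(\e.((d e) e))) q)) ((\f.(\g.(\h.(f (g h))))) v))
Step 1: ((((w ((\f.(\g.(\h.(f (g h))))) v)) t) ((\d.(\e.((d e) e))) q)) ((\f.(\g.(\h.(f (g h))))) v))
Step 2: ((((w (\g.(\h.(v (g h))))) t) ((\d.(\e.((d e) e))) q)) ((\f.(\g.(\h.(f (g h))))) v))

Answer: ((((w (\g.(\h.(v (g h))))) t) ((\d.(\e.((d e) e))) q)) ((\f.(\g.(\h.(f (g h))))) v))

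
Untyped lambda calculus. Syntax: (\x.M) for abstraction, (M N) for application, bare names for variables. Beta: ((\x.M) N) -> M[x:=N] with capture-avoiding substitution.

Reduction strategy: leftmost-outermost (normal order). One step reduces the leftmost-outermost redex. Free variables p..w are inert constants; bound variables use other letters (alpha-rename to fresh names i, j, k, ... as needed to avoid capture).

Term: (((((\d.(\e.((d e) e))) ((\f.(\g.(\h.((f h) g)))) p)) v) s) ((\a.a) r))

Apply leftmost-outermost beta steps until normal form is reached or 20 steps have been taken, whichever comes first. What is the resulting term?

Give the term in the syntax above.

Step 0: (((((\d.(\e.((d e) e))) ((\f.(\g.(\h.((f h) g)))) p)) v) s) ((\a.a) r))
Step 1: ((((\e.((((\f.(\g.(\h.((f h) g)))) p) e) e)) v) s) ((\a.a) r))
Step 2: ((((((\f.(\g.(\h.((f h) g)))) p) v) v) s) ((\a.a) r))
Step 3: (((((\g.(\h.((p h) g))) v) v) s) ((\a.a) r))
Step 4: ((((\h.((p h) v)) v) s) ((\a.a) r))
Step 5: ((((p v) v) s) ((\a.a) r))
Step 6: ((((p v) v) s) r)

Answer: ((((p v) v) s) r)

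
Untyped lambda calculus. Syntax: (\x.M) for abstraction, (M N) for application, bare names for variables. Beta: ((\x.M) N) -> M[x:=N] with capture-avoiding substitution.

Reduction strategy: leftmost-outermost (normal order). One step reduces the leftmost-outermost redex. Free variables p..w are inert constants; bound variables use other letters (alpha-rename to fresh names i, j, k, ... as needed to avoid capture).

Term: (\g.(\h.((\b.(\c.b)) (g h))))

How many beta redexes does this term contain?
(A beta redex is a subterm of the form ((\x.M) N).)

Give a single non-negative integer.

Term: (\g.(\h.((\b.(\c.b)) (g h))))
  Redex: ((\b.(\c.b)) (g h))
Total redexes: 1

Answer: 1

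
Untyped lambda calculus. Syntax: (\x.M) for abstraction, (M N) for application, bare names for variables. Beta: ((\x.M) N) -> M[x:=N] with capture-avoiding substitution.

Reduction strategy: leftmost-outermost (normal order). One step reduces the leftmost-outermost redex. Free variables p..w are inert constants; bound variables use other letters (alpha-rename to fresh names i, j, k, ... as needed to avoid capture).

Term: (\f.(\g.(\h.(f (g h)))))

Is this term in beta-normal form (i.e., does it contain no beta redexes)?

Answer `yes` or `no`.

Answer: yes

Derivation:
Term: (\f.(\g.(\h.(f (g h)))))
No beta redexes found.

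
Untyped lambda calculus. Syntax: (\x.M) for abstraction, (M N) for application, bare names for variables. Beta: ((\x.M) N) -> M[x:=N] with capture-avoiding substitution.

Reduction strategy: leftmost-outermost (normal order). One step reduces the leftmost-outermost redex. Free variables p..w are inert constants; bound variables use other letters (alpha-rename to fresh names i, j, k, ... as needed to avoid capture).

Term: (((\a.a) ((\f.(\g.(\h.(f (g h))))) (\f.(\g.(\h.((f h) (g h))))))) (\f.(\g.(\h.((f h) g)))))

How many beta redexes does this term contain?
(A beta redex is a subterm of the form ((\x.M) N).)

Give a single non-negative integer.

Answer: 2

Derivation:
Term: (((\a.a) ((\f.(\g.(\h.(f (g h))))) (\f.(\g.(\h.((f h) (g h))))))) (\f.(\g.(\h.((f h) g)))))
  Redex: ((\a.a) ((\f.(\g.(\h.(f (g h))))) (\f.(\g.(\h.((f h) (g h)))))))
  Redex: ((\f.(\g.(\h.(f (g h))))) (\f.(\g.(\h.((f h) (g h))))))
Total redexes: 2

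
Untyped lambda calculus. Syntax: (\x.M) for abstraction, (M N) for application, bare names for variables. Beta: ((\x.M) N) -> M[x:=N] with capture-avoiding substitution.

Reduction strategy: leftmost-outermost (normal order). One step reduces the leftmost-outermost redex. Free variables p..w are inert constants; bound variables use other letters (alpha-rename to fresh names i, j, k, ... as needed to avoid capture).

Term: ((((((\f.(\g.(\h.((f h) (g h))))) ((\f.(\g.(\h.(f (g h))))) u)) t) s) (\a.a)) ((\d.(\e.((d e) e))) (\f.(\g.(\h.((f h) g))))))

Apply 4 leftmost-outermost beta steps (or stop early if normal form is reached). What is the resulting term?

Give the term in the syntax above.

Step 0: ((((((\f.(\g.(\h.((f h) (g h))))) ((\f.(\g.(\h.(f (g h))))) u)) t) s) (\a.a)) ((\d.(\e.((d e) e))) (\f.(\g.(\h.((f h) g))))))
Step 1: (((((\g.(\h.((((\f.(\g.(\h.(f (g h))))) u) h) (g h)))) t) s) (\a.a)) ((\d.(\e.((d e) e))) (\f.(\g.(\h.((f h) g))))))
Step 2: ((((\h.((((\f.(\g.(\h.(f (g h))))) u) h) (t h))) s) (\a.a)) ((\d.(\e.((d e) e))) (\f.(\g.(\h.((f h) g))))))
Step 3: ((((((\f.(\g.(\h.(f (g h))))) u) s) (t s)) (\a.a)) ((\d.(\e.((d e) e))) (\f.(\g.(\h.((f h) g))))))
Step 4: (((((\g.(\h.(u (g h)))) s) (t s)) (\a.a)) ((\d.(\e.((d e) e))) (\f.(\g.(\h.((f h) g))))))

Answer: (((((\g.(\h.(u (g h)))) s) (t s)) (\a.a)) ((\d.(\e.((d e) e))) (\f.(\g.(\h.((f h) g))))))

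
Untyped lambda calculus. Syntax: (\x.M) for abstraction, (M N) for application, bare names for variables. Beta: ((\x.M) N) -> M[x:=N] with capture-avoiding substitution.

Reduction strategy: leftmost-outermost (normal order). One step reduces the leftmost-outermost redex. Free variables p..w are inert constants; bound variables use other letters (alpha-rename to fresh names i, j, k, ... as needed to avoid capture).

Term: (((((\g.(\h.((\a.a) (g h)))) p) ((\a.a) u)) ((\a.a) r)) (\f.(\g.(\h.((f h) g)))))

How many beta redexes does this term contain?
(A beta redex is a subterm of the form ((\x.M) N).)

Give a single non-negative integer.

Term: (((((\g.(\h.((\a.a) (g h)))) p) ((\a.a) u)) ((\a.a) r)) (\f.(\g.(\h.((f h) g)))))
  Redex: ((\g.(\h.((\a.a) (g h)))) p)
  Redex: ((\a.a) (g h))
  Redex: ((\a.a) u)
  Redex: ((\a.a) r)
Total redexes: 4

Answer: 4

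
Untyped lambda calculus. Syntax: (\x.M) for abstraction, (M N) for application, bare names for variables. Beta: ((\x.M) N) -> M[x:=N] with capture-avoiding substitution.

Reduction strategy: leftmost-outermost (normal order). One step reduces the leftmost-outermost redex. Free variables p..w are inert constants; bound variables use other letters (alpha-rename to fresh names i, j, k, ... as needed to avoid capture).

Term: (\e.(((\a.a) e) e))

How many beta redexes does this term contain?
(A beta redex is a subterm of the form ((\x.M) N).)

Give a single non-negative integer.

Term: (\e.(((\a.a) e) e))
  Redex: ((\a.a) e)
Total redexes: 1

Answer: 1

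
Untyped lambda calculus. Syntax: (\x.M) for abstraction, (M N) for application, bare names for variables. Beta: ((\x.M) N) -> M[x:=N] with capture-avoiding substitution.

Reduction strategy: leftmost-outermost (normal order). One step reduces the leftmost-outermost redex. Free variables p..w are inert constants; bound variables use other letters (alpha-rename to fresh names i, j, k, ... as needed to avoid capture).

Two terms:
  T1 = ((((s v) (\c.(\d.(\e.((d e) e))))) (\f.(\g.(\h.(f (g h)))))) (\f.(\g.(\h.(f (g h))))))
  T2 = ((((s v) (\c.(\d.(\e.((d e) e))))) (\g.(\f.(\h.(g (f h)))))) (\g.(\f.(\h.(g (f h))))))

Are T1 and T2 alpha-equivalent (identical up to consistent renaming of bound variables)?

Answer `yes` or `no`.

Term 1: ((((s v) (\c.(\d.(\e.((d e) e))))) (\f.(\g.(\h.(f (g h)))))) (\f.(\g.(\h.(f (g h))))))
Term 2: ((((s v) (\c.(\d.(\e.((d e) e))))) (\g.(\f.(\h.(g (f h)))))) (\g.(\f.(\h.(g (f h))))))
Alpha-equivalence: compare structure up to binder renaming.
Result: True

Answer: yes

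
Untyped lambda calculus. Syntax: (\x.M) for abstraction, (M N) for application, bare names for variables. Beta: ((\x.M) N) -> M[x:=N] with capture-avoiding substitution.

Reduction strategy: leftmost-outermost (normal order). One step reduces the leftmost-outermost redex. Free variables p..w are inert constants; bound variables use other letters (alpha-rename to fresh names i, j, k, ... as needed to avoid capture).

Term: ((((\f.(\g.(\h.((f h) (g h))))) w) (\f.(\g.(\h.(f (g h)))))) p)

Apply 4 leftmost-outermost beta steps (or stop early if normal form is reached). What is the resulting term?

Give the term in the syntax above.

Answer: ((w p) (\g.(\h.(p (g h)))))

Derivation:
Step 0: ((((\f.(\g.(\h.((f h) (g h))))) w) (\f.(\g.(\h.(f (g h)))))) p)
Step 1: (((\g.(\h.((w h) (g h)))) (\f.(\g.(\h.(f (g h)))))) p)
Step 2: ((\h.((w h) ((\f.(\g.(\h.(f (g h))))) h))) p)
Step 3: ((w p) ((\f.(\g.(\h.(f (g h))))) p))
Step 4: ((w p) (\g.(\h.(p (g h)))))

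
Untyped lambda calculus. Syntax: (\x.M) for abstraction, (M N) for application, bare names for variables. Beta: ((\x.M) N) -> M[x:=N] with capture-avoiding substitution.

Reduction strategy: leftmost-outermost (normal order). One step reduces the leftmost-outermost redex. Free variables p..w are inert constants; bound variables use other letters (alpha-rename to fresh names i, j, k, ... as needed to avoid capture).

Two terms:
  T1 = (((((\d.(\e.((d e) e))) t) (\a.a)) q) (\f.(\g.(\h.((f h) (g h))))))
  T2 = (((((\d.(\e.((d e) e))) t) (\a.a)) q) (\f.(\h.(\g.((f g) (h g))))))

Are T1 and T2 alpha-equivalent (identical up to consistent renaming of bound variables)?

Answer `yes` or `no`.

Term 1: (((((\d.(\e.((d e) e))) t) (\a.a)) q) (\f.(\g.(\h.((f h) (g h))))))
Term 2: (((((\d.(\e.((d e) e))) t) (\a.a)) q) (\f.(\h.(\g.((f g) (h g))))))
Alpha-equivalence: compare structure up to binder renaming.
Result: True

Answer: yes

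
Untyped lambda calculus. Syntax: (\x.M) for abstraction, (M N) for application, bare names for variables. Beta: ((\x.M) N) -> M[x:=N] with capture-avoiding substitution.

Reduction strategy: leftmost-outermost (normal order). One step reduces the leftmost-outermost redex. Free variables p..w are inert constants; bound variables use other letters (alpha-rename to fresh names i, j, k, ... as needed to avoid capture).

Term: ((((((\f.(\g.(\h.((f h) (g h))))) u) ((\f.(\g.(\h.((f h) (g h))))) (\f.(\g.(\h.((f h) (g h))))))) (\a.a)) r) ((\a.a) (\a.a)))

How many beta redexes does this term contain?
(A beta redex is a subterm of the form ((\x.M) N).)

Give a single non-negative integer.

Answer: 3

Derivation:
Term: ((((((\f.(\g.(\h.((f h) (g h))))) u) ((\f.(\g.(\h.((f h) (g h))))) (\f.(\g.(\h.((f h) (g h))))))) (\a.a)) r) ((\a.a) (\a.a)))
  Redex: ((\f.(\g.(\h.((f h) (g h))))) u)
  Redex: ((\f.(\g.(\h.((f h) (g h))))) (\f.(\g.(\h.((f h) (g h))))))
  Redex: ((\a.a) (\a.a))
Total redexes: 3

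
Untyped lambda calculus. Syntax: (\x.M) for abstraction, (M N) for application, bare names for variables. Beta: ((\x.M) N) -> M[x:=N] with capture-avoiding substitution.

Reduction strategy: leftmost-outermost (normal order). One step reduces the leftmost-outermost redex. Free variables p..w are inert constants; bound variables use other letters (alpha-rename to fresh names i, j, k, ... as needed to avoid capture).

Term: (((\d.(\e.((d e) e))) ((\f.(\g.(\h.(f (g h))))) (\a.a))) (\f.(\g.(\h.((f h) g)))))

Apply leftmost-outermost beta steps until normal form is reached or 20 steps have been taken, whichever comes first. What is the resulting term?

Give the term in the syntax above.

Answer: (\g.(\h.(\i.((h i) g))))

Derivation:
Step 0: (((\d.(\e.((d e) e))) ((\f.(\g.(\h.(f (g h))))) (\a.a))) (\f.(\g.(\h.((f h) g)))))
Step 1: ((\e.((((\f.(\g.(\h.(f (g h))))) (\a.a)) e) e)) (\f.(\g.(\h.((f h) g)))))
Step 2: ((((\f.(\g.(\h.(f (g h))))) (\a.a)) (\f.(\g.(\h.((f h) g))))) (\f.(\g.(\h.((f h) g)))))
Step 3: (((\g.(\h.((\a.a) (g h)))) (\f.(\g.(\h.((f h) g))))) (\f.(\g.(\h.((f h) g)))))
Step 4: ((\h.((\a.a) ((\f.(\g.(\h.((f h) g)))) h))) (\f.(\g.(\h.((f h) g)))))
Step 5: ((\a.a) ((\f.(\g.(\h.((f h) g)))) (\f.(\g.(\h.((f h) g))))))
Step 6: ((\f.(\g.(\h.((f h) g)))) (\f.(\g.(\h.((f h) g)))))
Step 7: (\g.(\h.(((\f.(\g.(\h.((f h) g)))) h) g)))
Step 8: (\g.(\h.((\g.(\i.((h i) g))) g)))
Step 9: (\g.(\h.(\i.((h i) g))))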